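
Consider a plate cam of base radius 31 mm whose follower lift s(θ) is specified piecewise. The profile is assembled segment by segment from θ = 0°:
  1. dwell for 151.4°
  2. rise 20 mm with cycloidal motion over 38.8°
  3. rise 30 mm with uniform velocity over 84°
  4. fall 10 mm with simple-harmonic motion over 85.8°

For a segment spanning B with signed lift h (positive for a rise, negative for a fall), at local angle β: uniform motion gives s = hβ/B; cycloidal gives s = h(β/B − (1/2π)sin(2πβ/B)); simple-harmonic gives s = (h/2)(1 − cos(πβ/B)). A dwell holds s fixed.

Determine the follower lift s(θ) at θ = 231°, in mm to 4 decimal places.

seg 1 [0°–151.4°] dwell: s stays 0.0000
seg 2 [151.4°–190.2°] cycloidal, h=20: full span → s += 20 → s = 20.0000
seg 3 [190.2°–274.2°] uniform, h=30: θ=231° here. β=40.8, B=84. 30·40.8/84 = 14.5714 → s = 34.5714

34.5714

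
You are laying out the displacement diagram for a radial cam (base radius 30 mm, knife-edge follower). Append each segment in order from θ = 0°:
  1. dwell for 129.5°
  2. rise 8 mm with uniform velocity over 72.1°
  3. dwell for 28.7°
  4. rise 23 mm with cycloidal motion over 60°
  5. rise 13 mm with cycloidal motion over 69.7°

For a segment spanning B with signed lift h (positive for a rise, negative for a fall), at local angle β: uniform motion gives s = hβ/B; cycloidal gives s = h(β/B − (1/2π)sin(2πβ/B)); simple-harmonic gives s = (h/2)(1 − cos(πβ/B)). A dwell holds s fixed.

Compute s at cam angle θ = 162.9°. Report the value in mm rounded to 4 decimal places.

seg 1 [0°–129.5°] dwell: s stays 0.0000
seg 2 [129.5°–201.6°] uniform, h=8: θ=162.9° here. β=33.4, B=72.1. 8·33.4/72.1 = 3.7060 → s = 3.7060

3.7060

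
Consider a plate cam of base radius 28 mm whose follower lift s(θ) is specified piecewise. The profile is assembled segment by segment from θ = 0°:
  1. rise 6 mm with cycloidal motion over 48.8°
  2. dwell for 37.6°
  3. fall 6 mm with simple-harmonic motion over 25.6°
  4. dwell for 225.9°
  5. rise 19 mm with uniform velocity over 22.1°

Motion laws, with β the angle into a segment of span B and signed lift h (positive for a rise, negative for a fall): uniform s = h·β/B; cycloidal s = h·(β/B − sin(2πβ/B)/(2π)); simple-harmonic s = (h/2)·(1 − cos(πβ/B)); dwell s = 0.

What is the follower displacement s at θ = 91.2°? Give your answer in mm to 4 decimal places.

seg 1 [0°–48.8°] cycloidal, h=6: full span → s += 6 → s = 6.0000
seg 2 [48.8°–86.4°] dwell: s stays 6.0000
seg 3 [86.4°–112°] simple-harmonic, h=-6: θ=91.2° here. β=4.8, B=25.6. -6/2·(1 − cos(π·0.1875)) = -0.5056 → s = 5.4944

5.4944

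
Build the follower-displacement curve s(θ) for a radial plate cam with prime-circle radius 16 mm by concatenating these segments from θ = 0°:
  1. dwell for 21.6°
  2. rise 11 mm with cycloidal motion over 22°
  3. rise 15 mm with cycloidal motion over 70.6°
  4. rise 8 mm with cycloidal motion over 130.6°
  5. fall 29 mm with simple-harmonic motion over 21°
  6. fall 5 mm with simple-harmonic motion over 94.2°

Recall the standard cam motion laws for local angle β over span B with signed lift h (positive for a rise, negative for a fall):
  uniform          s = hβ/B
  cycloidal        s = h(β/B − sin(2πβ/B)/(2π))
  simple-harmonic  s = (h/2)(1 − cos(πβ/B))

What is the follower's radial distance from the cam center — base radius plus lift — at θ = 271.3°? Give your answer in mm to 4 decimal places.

seg 1 [0°–21.6°] dwell: s stays 0.0000
seg 2 [21.6°–43.6°] cycloidal, h=11: full span → s += 11 → s = 11.0000
seg 3 [43.6°–114.2°] cycloidal, h=15: full span → s += 15 → s = 26.0000
seg 4 [114.2°–244.8°] cycloidal, h=8: full span → s += 8 → s = 34.0000
seg 5 [244.8°–265.8°] simple-harmonic, h=-29: full span → s += -29 → s = 5.0000
seg 6 [265.8°–360°] simple-harmonic, h=-5: θ=271.3° here. β=5.5, B=94.2. -5/2·(1 − cos(π·0.0584)) = -0.0419 → s = 4.9581
radial distance = base radius + s = 16 + 4.9581 = 20.9581

20.9581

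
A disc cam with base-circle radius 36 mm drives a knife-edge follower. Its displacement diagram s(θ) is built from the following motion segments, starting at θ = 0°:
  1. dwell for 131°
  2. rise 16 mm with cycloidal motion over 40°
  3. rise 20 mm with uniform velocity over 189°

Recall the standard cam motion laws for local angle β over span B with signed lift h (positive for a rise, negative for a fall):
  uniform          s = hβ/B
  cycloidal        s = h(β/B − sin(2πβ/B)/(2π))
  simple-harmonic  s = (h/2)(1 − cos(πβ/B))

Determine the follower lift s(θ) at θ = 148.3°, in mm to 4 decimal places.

seg 1 [0°–131°] dwell: s stays 0.0000
seg 2 [131°–171°] cycloidal, h=16: θ=148.3° here. β=17.3, B=40. 16·(0.4325 − sin(2π·0.4325)/(2π)) = 5.8721 → s = 5.8721

5.8721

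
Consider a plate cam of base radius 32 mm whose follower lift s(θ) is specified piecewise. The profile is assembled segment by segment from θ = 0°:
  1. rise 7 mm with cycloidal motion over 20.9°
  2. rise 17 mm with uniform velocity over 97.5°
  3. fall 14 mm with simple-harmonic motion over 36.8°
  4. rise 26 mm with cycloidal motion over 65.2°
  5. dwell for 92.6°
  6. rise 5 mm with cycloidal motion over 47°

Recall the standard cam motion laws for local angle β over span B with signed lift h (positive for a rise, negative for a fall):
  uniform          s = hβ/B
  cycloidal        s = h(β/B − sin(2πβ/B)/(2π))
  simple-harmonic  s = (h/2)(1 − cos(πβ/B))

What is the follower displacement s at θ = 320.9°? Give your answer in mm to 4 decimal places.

seg 1 [0°–20.9°] cycloidal, h=7: full span → s += 7 → s = 7.0000
seg 2 [20.9°–118.4°] uniform, h=17: full span → s += 17 → s = 24.0000
seg 3 [118.4°–155.2°] simple-harmonic, h=-14: full span → s += -14 → s = 10.0000
seg 4 [155.2°–220.4°] cycloidal, h=26: full span → s += 26 → s = 36.0000
seg 5 [220.4°–313°] dwell: s stays 36.0000
seg 6 [313°–360°] cycloidal, h=5: θ=320.9° here. β=7.9, B=47. 5·(0.1681 − sin(2π·0.1681)/(2π)) = 0.1477 → s = 36.1477

36.1477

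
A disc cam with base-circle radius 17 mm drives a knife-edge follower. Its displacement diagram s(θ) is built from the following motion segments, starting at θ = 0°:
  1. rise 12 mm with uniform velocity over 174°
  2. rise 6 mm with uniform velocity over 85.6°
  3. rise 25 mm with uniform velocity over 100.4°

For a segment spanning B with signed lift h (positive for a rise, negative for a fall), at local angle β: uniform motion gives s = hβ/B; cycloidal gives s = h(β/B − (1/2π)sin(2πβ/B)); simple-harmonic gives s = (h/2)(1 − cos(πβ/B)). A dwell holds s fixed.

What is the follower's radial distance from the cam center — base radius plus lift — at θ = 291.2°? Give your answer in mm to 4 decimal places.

seg 1 [0°–174°] uniform, h=12: full span → s += 12 → s = 12.0000
seg 2 [174°–259.6°] uniform, h=6: full span → s += 6 → s = 18.0000
seg 3 [259.6°–360°] uniform, h=25: θ=291.2° here. β=31.6, B=100.4. 25·31.6/100.4 = 7.8685 → s = 25.8685
radial distance = base radius + s = 17 + 25.8685 = 42.8685

42.8685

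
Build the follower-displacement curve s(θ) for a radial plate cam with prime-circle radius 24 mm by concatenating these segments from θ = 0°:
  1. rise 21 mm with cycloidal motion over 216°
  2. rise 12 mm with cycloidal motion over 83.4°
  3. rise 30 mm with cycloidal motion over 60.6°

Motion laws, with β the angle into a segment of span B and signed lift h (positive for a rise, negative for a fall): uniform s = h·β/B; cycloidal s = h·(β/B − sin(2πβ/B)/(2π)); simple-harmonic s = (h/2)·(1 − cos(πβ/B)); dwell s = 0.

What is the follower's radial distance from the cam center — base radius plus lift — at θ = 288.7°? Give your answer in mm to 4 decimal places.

seg 1 [0°–216°] cycloidal, h=21: full span → s += 21 → s = 21.0000
seg 2 [216°–299.4°] cycloidal, h=12: θ=288.7° here. β=72.7, B=83.4. 12·(0.8717 − sin(2π·0.8717)/(2π)) = 11.8386 → s = 32.8386
radial distance = base radius + s = 24 + 32.8386 = 56.8386

56.8386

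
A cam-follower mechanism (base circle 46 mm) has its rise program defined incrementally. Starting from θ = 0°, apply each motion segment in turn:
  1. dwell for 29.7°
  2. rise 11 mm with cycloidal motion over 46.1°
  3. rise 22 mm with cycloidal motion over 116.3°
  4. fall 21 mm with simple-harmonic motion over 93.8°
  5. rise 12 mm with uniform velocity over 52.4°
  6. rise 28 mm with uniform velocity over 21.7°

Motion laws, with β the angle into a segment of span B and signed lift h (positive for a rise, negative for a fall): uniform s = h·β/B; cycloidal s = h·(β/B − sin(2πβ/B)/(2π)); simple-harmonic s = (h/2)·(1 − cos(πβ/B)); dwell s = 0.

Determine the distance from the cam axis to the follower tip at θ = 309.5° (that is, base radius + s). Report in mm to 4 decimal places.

seg 1 [0°–29.7°] dwell: s stays 0.0000
seg 2 [29.7°–75.8°] cycloidal, h=11: full span → s += 11 → s = 11.0000
seg 3 [75.8°–192.1°] cycloidal, h=22: full span → s += 22 → s = 33.0000
seg 4 [192.1°–285.9°] simple-harmonic, h=-21: full span → s += -21 → s = 12.0000
seg 5 [285.9°–338.3°] uniform, h=12: θ=309.5° here. β=23.6, B=52.4. 12·23.6/52.4 = 5.4046 → s = 17.4046
radial distance = base radius + s = 46 + 17.4046 = 63.4046

63.4046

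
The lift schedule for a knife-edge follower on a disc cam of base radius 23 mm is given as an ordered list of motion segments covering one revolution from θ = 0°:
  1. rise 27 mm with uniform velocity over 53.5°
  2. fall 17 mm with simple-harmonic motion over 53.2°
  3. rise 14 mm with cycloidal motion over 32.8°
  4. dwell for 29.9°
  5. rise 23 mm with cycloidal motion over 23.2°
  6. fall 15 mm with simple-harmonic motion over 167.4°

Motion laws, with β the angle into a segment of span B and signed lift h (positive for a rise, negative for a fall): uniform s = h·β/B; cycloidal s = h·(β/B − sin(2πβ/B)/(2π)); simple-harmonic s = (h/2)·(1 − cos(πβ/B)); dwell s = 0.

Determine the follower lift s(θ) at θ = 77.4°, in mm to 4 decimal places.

seg 1 [0°–53.5°] uniform, h=27: full span → s += 27 → s = 27.0000
seg 2 [53.5°–106.7°] simple-harmonic, h=-17: θ=77.4° here. β=23.9, B=53.2. -17/2·(1 − cos(π·0.4492)) = -7.1505 → s = 19.8495

19.8495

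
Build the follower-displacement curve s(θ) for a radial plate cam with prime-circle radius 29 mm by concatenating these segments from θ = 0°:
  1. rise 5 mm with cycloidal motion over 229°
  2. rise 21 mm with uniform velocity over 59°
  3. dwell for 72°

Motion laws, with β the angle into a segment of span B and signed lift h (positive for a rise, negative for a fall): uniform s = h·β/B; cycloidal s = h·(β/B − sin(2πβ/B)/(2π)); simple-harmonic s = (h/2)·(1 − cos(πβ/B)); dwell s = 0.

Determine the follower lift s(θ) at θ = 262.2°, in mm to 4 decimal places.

seg 1 [0°–229°] cycloidal, h=5: full span → s += 5 → s = 5.0000
seg 2 [229°–288°] uniform, h=21: θ=262.2° here. β=33.2, B=59. 21·33.2/59 = 11.8169 → s = 16.8169

16.8169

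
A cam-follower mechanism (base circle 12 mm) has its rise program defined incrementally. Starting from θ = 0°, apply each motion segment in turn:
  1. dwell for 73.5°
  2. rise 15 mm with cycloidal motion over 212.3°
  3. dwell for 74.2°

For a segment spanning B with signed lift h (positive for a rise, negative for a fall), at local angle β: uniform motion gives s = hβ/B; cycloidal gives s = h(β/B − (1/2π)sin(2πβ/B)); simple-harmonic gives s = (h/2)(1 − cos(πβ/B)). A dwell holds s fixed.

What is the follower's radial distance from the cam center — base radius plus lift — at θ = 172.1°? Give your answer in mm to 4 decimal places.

seg 1 [0°–73.5°] dwell: s stays 0.0000
seg 2 [73.5°–285.8°] cycloidal, h=15: θ=172.1° here. β=98.6, B=212.3. 15·(0.4644 − sin(2π·0.4644)/(2π)) = 6.4375 → s = 6.4375
radial distance = base radius + s = 12 + 6.4375 = 18.4375

18.4375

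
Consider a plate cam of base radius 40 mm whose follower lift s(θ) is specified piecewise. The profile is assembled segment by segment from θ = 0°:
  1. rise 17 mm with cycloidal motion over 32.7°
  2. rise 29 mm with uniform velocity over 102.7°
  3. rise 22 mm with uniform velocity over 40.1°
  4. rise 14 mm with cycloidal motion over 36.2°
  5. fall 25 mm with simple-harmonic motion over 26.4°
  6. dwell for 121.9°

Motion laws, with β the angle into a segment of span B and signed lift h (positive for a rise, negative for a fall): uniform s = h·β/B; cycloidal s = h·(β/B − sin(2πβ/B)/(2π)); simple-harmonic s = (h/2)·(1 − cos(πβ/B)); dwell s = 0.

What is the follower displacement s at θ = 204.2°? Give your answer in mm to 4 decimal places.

seg 1 [0°–32.7°] cycloidal, h=17: full span → s += 17 → s = 17.0000
seg 2 [32.7°–135.4°] uniform, h=29: full span → s += 29 → s = 46.0000
seg 3 [135.4°–175.5°] uniform, h=22: full span → s += 22 → s = 68.0000
seg 4 [175.5°–211.7°] cycloidal, h=14: θ=204.2° here. β=28.7, B=36.2. 14·(0.7928 − sin(2π·0.7928)/(2π)) = 13.2475 → s = 81.2475

81.2475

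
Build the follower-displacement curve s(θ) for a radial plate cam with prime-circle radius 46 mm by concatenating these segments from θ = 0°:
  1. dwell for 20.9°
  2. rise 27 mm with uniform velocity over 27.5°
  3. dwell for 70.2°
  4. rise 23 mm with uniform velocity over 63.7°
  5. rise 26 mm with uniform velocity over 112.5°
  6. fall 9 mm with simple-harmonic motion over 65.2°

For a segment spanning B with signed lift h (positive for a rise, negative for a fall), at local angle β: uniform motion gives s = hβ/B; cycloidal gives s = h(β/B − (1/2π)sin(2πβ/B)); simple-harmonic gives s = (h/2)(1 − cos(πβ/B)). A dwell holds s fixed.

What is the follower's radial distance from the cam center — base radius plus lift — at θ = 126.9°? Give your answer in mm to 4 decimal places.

seg 1 [0°–20.9°] dwell: s stays 0.0000
seg 2 [20.9°–48.4°] uniform, h=27: full span → s += 27 → s = 27.0000
seg 3 [48.4°–118.6°] dwell: s stays 27.0000
seg 4 [118.6°–182.3°] uniform, h=23: θ=126.9° here. β=8.3, B=63.7. 23·8.3/63.7 = 2.9969 → s = 29.9969
radial distance = base radius + s = 46 + 29.9969 = 75.9969

75.9969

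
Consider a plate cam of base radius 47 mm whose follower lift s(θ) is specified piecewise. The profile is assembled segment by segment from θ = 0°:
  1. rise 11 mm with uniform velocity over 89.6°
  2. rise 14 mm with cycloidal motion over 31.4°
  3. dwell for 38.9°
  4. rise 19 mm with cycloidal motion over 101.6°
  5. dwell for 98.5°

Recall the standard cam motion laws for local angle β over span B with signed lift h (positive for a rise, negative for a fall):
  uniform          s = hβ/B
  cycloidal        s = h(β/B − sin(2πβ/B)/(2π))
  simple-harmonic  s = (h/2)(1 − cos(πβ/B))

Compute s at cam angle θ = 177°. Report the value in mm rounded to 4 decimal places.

seg 1 [0°–89.6°] uniform, h=11: full span → s += 11 → s = 11.0000
seg 2 [89.6°–121°] cycloidal, h=14: full span → s += 14 → s = 25.0000
seg 3 [121°–159.9°] dwell: s stays 25.0000
seg 4 [159.9°–261.5°] cycloidal, h=19: θ=177° here. β=17.1, B=101.6. 19·(0.1683 − sin(2π·0.1683)/(2π)) = 0.5636 → s = 25.5636

25.5636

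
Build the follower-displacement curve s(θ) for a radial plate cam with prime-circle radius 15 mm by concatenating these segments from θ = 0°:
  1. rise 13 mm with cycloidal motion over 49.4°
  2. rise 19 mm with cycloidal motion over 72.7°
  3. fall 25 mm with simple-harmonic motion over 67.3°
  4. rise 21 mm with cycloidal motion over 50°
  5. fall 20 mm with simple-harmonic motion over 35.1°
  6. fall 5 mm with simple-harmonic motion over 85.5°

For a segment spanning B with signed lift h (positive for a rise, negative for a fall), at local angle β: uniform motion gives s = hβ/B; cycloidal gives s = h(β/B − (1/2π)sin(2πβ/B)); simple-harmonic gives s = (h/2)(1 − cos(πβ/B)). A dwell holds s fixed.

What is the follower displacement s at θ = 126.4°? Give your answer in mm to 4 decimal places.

seg 1 [0°–49.4°] cycloidal, h=13: full span → s += 13 → s = 13.0000
seg 2 [49.4°–122.1°] cycloidal, h=19: full span → s += 19 → s = 32.0000
seg 3 [122.1°–189.4°] simple-harmonic, h=-25: θ=126.4° here. β=4.3, B=67.3. -25/2·(1 − cos(π·0.0639)) = -0.2510 → s = 31.7490

31.7490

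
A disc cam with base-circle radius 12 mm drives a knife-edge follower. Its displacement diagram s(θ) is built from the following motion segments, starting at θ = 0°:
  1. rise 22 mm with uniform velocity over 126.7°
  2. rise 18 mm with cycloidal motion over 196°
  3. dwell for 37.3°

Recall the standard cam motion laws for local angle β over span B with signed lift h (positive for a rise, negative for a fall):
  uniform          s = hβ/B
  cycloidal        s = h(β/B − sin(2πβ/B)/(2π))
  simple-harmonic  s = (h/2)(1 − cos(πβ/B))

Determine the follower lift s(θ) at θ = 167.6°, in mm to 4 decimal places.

seg 1 [0°–126.7°] uniform, h=22: full span → s += 22 → s = 22.0000
seg 2 [126.7°–322.7°] cycloidal, h=18: θ=167.6° here. β=40.9, B=196. 18·(0.2087 − sin(2π·0.2087)/(2π)) = 0.9874 → s = 22.9874

22.9874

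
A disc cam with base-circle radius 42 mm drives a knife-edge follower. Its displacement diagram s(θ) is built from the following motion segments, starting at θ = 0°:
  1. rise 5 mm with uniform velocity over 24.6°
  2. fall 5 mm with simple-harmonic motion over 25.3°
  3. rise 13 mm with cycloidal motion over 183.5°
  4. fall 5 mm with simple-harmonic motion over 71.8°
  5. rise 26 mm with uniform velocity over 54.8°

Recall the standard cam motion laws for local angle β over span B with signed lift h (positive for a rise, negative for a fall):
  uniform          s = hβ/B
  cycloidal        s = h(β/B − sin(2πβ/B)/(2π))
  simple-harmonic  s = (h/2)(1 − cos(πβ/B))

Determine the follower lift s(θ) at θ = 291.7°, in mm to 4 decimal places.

seg 1 [0°–24.6°] uniform, h=5: full span → s += 5 → s = 5.0000
seg 2 [24.6°–49.9°] simple-harmonic, h=-5: full span → s += -5 → s = 0.0000
seg 3 [49.9°–233.4°] cycloidal, h=13: full span → s += 13 → s = 13.0000
seg 4 [233.4°–305.2°] simple-harmonic, h=-5: θ=291.7° here. β=58.3, B=71.8. -5/2·(1 − cos(π·0.8120)) = -4.5764 → s = 8.4236

8.4236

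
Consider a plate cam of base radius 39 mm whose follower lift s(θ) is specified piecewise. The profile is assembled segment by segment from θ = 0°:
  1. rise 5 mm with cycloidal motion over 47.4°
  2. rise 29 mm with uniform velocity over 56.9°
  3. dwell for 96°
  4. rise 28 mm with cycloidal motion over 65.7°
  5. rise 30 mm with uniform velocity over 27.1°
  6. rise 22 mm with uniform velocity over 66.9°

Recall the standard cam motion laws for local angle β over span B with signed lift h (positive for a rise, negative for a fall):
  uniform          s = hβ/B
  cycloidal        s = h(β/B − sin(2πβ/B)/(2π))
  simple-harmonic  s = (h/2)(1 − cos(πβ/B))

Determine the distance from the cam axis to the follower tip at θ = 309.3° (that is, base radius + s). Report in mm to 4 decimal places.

seg 1 [0°–47.4°] cycloidal, h=5: full span → s += 5 → s = 5.0000
seg 2 [47.4°–104.3°] uniform, h=29: full span → s += 29 → s = 34.0000
seg 3 [104.3°–200.3°] dwell: s stays 34.0000
seg 4 [200.3°–266°] cycloidal, h=28: full span → s += 28 → s = 62.0000
seg 5 [266°–293.1°] uniform, h=30: full span → s += 30 → s = 92.0000
seg 6 [293.1°–360°] uniform, h=22: θ=309.3° here. β=16.2, B=66.9. 22·16.2/66.9 = 5.3274 → s = 97.3274
radial distance = base radius + s = 39 + 97.3274 = 136.3274

136.3274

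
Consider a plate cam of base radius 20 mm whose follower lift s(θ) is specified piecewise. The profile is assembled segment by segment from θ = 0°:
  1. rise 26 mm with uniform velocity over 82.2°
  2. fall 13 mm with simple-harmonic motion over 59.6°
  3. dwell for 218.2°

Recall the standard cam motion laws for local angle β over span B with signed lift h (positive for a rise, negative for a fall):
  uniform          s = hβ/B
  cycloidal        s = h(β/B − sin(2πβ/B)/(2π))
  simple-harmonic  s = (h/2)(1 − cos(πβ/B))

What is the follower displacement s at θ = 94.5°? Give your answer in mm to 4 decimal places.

seg 1 [0°–82.2°] uniform, h=26: full span → s += 26 → s = 26.0000
seg 2 [82.2°–141.8°] simple-harmonic, h=-13: θ=94.5° here. β=12.3, B=59.6. -13/2·(1 − cos(π·0.2064)) = -1.3190 → s = 24.6810

24.6810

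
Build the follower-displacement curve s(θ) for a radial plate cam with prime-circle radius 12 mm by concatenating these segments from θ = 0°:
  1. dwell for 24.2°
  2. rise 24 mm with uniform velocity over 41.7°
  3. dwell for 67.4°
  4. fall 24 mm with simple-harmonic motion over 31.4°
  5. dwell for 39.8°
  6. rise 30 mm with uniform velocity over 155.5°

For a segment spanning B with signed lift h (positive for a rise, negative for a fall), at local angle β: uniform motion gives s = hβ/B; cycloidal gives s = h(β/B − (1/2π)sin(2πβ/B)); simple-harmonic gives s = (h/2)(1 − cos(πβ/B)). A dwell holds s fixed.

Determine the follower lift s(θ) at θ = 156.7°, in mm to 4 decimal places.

seg 1 [0°–24.2°] dwell: s stays 0.0000
seg 2 [24.2°–65.9°] uniform, h=24: full span → s += 24 → s = 24.0000
seg 3 [65.9°–133.3°] dwell: s stays 24.0000
seg 4 [133.3°–164.7°] simple-harmonic, h=-24: θ=156.7° here. β=23.4, B=31.4. -24/2·(1 − cos(π·0.7452)) = -20.3570 → s = 3.6430

3.6430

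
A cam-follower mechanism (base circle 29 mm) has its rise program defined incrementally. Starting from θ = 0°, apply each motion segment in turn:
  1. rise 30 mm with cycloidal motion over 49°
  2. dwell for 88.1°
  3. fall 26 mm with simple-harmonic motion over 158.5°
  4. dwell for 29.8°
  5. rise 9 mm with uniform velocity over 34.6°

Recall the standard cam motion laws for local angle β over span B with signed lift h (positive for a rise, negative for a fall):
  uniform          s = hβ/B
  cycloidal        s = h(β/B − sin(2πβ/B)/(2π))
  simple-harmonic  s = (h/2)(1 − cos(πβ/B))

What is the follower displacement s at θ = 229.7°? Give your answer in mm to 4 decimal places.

seg 1 [0°–49°] cycloidal, h=30: full span → s += 30 → s = 30.0000
seg 2 [49°–137.1°] dwell: s stays 30.0000
seg 3 [137.1°–295.6°] simple-harmonic, h=-26: θ=229.7° here. β=92.6, B=158.5. -26/2·(1 − cos(π·0.5842)) = -16.3999 → s = 13.6001

13.6001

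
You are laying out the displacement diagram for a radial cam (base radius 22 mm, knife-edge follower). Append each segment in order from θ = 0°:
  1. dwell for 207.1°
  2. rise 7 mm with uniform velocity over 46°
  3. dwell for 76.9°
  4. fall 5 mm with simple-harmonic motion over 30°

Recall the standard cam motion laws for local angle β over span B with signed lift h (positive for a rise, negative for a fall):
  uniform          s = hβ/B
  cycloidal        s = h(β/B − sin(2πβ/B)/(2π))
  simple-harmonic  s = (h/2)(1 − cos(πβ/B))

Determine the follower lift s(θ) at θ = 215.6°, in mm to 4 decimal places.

seg 1 [0°–207.1°] dwell: s stays 0.0000
seg 2 [207.1°–253.1°] uniform, h=7: θ=215.6° here. β=8.5, B=46. 7·8.5/46 = 1.2935 → s = 1.2935

1.2935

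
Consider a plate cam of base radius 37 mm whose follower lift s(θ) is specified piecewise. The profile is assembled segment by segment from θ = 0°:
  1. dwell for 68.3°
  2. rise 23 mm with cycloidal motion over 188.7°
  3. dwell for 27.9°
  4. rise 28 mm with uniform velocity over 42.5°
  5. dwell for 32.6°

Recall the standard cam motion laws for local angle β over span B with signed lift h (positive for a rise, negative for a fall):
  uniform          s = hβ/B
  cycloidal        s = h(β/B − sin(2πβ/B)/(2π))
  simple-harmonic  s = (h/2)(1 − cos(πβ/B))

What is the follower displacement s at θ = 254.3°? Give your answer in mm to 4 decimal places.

seg 1 [0°–68.3°] dwell: s stays 0.0000
seg 2 [68.3°–257°] cycloidal, h=23: θ=254.3° here. β=186, B=188.7. 23·(0.9857 − sin(2π·0.9857)/(2π)) = 22.9996 → s = 22.9996

22.9996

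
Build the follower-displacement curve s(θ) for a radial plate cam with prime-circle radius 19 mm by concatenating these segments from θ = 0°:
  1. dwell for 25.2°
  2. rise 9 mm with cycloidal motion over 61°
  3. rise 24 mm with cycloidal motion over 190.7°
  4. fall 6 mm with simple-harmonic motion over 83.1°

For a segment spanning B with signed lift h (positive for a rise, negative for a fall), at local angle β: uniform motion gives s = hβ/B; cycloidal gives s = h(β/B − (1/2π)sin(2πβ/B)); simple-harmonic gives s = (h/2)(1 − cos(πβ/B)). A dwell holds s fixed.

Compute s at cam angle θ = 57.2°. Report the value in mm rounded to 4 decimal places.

seg 1 [0°–25.2°] dwell: s stays 0.0000
seg 2 [25.2°–86.2°] cycloidal, h=9: θ=57.2° here. β=32, B=61. 9·(0.5246 − sin(2π·0.5246)/(2π)) = 4.9417 → s = 4.9417

4.9417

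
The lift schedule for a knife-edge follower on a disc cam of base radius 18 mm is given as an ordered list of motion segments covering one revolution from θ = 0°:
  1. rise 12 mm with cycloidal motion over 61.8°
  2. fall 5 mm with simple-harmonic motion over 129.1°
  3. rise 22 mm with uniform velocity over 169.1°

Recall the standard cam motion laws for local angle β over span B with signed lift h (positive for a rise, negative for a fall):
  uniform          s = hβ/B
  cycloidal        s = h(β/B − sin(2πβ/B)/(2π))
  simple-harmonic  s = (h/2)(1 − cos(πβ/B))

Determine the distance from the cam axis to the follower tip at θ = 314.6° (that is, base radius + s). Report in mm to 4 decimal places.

seg 1 [0°–61.8°] cycloidal, h=12: full span → s += 12 → s = 12.0000
seg 2 [61.8°–190.9°] simple-harmonic, h=-5: full span → s += -5 → s = 7.0000
seg 3 [190.9°–360°] uniform, h=22: θ=314.6° here. β=123.7, B=169.1. 22·123.7/169.1 = 16.0934 → s = 23.0934
radial distance = base radius + s = 18 + 23.0934 = 41.0934

41.0934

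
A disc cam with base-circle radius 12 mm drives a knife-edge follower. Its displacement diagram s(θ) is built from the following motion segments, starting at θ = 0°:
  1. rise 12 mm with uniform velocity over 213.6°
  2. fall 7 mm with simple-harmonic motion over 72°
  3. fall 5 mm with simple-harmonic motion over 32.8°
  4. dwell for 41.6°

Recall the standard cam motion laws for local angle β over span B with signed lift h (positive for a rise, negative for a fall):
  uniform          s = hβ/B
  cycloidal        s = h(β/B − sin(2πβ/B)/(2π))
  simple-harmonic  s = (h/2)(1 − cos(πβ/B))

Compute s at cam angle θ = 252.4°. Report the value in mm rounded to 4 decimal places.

seg 1 [0°–213.6°] uniform, h=12: full span → s += 12 → s = 12.0000
seg 2 [213.6°–285.6°] simple-harmonic, h=-7: θ=252.4° here. β=38.8, B=72. -7/2·(1 − cos(π·0.5389)) = -3.9265 → s = 8.0735

8.0735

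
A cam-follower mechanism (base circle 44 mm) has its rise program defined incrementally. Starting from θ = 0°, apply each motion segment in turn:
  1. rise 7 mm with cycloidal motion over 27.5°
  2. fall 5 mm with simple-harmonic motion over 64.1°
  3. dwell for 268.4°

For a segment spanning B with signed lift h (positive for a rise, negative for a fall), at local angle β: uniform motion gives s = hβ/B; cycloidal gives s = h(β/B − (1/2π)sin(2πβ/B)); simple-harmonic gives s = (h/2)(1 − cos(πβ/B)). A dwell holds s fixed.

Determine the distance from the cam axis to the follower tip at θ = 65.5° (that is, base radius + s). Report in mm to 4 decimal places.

seg 1 [0°–27.5°] cycloidal, h=7: full span → s += 7 → s = 7.0000
seg 2 [27.5°–91.6°] simple-harmonic, h=-5: θ=65.5° here. β=38, B=64.1. -5/2·(1 − cos(π·0.5928)) = -3.2187 → s = 3.7813
radial distance = base radius + s = 44 + 3.7813 = 47.7813

47.7813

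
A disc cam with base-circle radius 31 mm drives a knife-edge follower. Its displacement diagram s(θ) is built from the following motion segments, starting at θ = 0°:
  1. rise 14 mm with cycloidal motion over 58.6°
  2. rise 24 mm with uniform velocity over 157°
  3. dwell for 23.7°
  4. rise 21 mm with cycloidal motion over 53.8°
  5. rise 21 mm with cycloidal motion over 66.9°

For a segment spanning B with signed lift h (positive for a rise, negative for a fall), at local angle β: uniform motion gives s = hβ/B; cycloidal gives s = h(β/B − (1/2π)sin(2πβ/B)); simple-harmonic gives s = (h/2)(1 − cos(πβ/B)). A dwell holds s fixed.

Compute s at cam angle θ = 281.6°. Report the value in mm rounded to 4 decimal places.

seg 1 [0°–58.6°] cycloidal, h=14: full span → s += 14 → s = 14.0000
seg 2 [58.6°–215.6°] uniform, h=24: full span → s += 24 → s = 38.0000
seg 3 [215.6°–239.3°] dwell: s stays 38.0000
seg 4 [239.3°–293.1°] cycloidal, h=21: θ=281.6° here. β=42.3, B=53.8. 21·(0.7862 − sin(2π·0.7862)/(2π)) = 19.7671 → s = 57.7671

57.7671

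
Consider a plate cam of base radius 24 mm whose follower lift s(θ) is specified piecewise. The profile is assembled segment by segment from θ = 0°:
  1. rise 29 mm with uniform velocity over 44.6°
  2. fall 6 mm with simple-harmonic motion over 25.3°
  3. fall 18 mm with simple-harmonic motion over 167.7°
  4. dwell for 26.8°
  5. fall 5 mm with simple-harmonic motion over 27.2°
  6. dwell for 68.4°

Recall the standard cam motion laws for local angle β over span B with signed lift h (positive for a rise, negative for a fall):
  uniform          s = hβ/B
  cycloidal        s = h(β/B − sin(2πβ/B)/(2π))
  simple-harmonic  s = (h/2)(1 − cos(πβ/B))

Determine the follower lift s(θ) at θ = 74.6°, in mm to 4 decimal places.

seg 1 [0°–44.6°] uniform, h=29: full span → s += 29 → s = 29.0000
seg 2 [44.6°–69.9°] simple-harmonic, h=-6: full span → s += -6 → s = 23.0000
seg 3 [69.9°–237.6°] simple-harmonic, h=-18: θ=74.6° here. β=4.7, B=167.7. -18/2·(1 − cos(π·0.0280)) = -0.0349 → s = 22.9651

22.9651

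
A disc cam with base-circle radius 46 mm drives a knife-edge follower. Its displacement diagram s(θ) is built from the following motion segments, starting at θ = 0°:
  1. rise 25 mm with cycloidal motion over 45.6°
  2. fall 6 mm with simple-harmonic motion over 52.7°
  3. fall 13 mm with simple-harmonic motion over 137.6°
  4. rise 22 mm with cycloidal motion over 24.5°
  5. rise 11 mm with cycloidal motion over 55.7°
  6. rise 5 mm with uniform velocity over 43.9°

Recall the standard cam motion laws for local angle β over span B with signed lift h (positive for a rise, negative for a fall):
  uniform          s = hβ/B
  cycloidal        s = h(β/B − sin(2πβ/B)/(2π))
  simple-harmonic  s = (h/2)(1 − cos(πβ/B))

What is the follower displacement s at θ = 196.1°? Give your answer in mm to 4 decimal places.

seg 1 [0°–45.6°] cycloidal, h=25: full span → s += 25 → s = 25.0000
seg 2 [45.6°–98.3°] simple-harmonic, h=-6: full span → s += -6 → s = 19.0000
seg 3 [98.3°–235.9°] simple-harmonic, h=-13: θ=196.1° here. β=97.8, B=137.6. -13/2·(1 − cos(π·0.7108)) = -10.4961 → s = 8.5039

8.5039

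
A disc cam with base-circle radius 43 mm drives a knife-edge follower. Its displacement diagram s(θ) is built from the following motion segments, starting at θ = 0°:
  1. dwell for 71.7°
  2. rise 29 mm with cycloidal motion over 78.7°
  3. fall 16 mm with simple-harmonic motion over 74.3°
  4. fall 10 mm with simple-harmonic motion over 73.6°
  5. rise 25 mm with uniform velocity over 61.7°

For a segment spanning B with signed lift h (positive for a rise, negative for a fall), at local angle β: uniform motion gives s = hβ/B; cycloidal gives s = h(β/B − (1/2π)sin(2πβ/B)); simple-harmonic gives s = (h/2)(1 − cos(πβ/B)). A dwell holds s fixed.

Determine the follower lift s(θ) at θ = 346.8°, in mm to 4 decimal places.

seg 1 [0°–71.7°] dwell: s stays 0.0000
seg 2 [71.7°–150.4°] cycloidal, h=29: full span → s += 29 → s = 29.0000
seg 3 [150.4°–224.7°] simple-harmonic, h=-16: full span → s += -16 → s = 13.0000
seg 4 [224.7°–298.3°] simple-harmonic, h=-10: full span → s += -10 → s = 3.0000
seg 5 [298.3°–360°] uniform, h=25: θ=346.8° here. β=48.5, B=61.7. 25·48.5/61.7 = 19.6515 → s = 22.6515

22.6515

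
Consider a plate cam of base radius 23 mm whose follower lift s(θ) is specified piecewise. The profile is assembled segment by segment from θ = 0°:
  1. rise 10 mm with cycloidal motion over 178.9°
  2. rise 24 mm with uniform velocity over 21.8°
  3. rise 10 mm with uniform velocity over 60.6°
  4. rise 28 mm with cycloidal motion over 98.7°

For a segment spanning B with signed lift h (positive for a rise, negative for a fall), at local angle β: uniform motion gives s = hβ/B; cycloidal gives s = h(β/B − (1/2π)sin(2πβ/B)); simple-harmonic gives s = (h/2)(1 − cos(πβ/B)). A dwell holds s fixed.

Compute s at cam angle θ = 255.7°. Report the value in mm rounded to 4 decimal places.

seg 1 [0°–178.9°] cycloidal, h=10: full span → s += 10 → s = 10.0000
seg 2 [178.9°–200.7°] uniform, h=24: full span → s += 24 → s = 34.0000
seg 3 [200.7°–261.3°] uniform, h=10: θ=255.7° here. β=55, B=60.6. 10·55/60.6 = 9.0759 → s = 43.0759

43.0759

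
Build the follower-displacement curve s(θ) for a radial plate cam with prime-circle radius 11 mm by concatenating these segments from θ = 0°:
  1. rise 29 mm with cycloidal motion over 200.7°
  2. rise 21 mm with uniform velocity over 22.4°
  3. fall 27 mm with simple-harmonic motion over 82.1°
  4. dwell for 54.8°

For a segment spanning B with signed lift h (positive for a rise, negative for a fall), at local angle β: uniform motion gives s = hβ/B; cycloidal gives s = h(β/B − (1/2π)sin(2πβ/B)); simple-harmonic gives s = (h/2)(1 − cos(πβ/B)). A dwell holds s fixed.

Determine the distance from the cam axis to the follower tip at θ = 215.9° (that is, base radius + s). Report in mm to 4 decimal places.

seg 1 [0°–200.7°] cycloidal, h=29: full span → s += 29 → s = 29.0000
seg 2 [200.7°–223.1°] uniform, h=21: θ=215.9° here. β=15.2, B=22.4. 21·15.2/22.4 = 14.2500 → s = 43.2500
radial distance = base radius + s = 11 + 43.2500 = 54.2500

54.2500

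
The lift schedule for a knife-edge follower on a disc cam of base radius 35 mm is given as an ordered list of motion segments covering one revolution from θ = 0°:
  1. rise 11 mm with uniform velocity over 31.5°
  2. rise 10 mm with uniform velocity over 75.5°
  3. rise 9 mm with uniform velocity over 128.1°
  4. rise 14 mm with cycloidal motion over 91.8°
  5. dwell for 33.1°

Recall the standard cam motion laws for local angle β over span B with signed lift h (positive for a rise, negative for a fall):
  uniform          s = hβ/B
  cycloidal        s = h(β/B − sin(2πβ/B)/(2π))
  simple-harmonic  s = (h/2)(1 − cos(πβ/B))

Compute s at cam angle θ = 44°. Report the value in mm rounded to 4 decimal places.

seg 1 [0°–31.5°] uniform, h=11: full span → s += 11 → s = 11.0000
seg 2 [31.5°–107°] uniform, h=10: θ=44° here. β=12.5, B=75.5. 10·12.5/75.5 = 1.6556 → s = 12.6556

12.6556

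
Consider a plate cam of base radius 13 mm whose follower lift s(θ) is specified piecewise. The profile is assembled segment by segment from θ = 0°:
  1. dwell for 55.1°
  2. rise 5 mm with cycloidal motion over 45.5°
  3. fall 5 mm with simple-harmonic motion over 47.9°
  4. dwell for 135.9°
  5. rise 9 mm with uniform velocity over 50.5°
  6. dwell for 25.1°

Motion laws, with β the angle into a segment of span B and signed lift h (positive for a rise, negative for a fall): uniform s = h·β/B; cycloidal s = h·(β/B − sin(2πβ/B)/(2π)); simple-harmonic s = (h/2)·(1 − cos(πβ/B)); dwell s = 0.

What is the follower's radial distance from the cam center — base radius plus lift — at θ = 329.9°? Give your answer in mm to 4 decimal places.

seg 1 [0°–55.1°] dwell: s stays 0.0000
seg 2 [55.1°–100.6°] cycloidal, h=5: full span → s += 5 → s = 5.0000
seg 3 [100.6°–148.5°] simple-harmonic, h=-5: full span → s += -5 → s = 0.0000
seg 4 [148.5°–284.4°] dwell: s stays 0.0000
seg 5 [284.4°–334.9°] uniform, h=9: θ=329.9° here. β=45.5, B=50.5. 9·45.5/50.5 = 8.1089 → s = 8.1089
radial distance = base radius + s = 13 + 8.1089 = 21.1089

21.1089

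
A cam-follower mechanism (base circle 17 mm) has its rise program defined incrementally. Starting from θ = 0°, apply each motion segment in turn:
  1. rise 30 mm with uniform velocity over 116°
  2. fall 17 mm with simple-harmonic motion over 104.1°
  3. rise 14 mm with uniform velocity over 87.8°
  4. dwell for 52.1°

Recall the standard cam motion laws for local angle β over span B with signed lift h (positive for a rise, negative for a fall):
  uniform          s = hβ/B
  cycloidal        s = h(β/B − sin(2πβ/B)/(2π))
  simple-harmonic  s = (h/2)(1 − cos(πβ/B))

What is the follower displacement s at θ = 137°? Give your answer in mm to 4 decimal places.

seg 1 [0°–116°] uniform, h=30: full span → s += 30 → s = 30.0000
seg 2 [116°–220.1°] simple-harmonic, h=-17: θ=137° here. β=21, B=104.1. -17/2·(1 − cos(π·0.2017)) = -1.6506 → s = 28.3494

28.3494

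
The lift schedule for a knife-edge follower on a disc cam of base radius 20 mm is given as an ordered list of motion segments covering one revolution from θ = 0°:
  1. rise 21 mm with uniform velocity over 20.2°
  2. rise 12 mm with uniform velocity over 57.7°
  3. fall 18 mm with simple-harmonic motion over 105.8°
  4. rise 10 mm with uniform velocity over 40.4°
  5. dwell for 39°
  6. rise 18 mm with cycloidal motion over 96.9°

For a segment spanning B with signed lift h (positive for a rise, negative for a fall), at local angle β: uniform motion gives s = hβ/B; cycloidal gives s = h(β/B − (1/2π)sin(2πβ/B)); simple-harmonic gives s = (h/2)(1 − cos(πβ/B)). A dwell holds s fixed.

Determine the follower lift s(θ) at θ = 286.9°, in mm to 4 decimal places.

seg 1 [0°–20.2°] uniform, h=21: full span → s += 21 → s = 21.0000
seg 2 [20.2°–77.9°] uniform, h=12: full span → s += 12 → s = 33.0000
seg 3 [77.9°–183.7°] simple-harmonic, h=-18: full span → s += -18 → s = 15.0000
seg 4 [183.7°–224.1°] uniform, h=10: full span → s += 10 → s = 25.0000
seg 5 [224.1°–263.1°] dwell: s stays 25.0000
seg 6 [263.1°–360°] cycloidal, h=18: θ=286.9° here. β=23.8, B=96.9. 18·(0.2456 − sin(2π·0.2456)/(2π)) = 1.5574 → s = 26.5574

26.5574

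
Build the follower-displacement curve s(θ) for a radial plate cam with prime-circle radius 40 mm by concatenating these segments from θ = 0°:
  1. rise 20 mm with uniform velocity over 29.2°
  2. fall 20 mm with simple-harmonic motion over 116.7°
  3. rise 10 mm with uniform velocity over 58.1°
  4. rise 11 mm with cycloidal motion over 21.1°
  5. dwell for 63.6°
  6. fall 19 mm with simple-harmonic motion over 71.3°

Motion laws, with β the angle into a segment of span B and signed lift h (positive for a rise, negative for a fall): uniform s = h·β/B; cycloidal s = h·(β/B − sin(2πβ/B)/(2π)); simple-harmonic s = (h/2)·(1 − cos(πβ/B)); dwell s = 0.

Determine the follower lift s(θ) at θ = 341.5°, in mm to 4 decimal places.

seg 1 [0°–29.2°] uniform, h=20: full span → s += 20 → s = 20.0000
seg 2 [29.2°–145.9°] simple-harmonic, h=-20: full span → s += -20 → s = 0.0000
seg 3 [145.9°–204°] uniform, h=10: full span → s += 10 → s = 10.0000
seg 4 [204°–225.1°] cycloidal, h=11: full span → s += 11 → s = 21.0000
seg 5 [225.1°–288.7°] dwell: s stays 21.0000
seg 6 [288.7°–360°] simple-harmonic, h=-19: θ=341.5° here. β=52.8, B=71.3. -19/2·(1 − cos(π·0.7405)) = -16.0148 → s = 4.9852

4.9852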